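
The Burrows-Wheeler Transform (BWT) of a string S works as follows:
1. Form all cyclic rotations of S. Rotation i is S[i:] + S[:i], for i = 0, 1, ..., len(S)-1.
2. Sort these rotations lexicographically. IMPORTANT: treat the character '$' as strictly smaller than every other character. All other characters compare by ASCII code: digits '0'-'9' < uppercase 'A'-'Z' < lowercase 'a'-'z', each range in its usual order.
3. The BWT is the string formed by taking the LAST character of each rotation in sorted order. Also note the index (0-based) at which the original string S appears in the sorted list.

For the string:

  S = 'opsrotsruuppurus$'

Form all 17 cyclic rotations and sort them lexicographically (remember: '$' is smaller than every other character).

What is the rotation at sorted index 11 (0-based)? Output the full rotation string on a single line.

All 17 rotations (rotation i = S[i:]+S[:i]):
  rot[0] = opsrotsruuppurus$
  rot[1] = psrotsruuppurus$o
  rot[2] = srotsruuppurus$op
  rot[3] = rotsruuppurus$ops
  rot[4] = otsruuppurus$opsr
  rot[5] = tsruuppurus$opsro
  rot[6] = sruuppurus$opsrot
  rot[7] = ruuppurus$opsrots
  rot[8] = uuppurus$opsrotsr
  rot[9] = uppurus$opsrotsru
  rot[10] = ppurus$opsrotsruu
  rot[11] = purus$opsrotsruup
  rot[12] = urus$opsrotsruupp
  rot[13] = rus$opsrotsruuppu
  rot[14] = us$opsrotsruuppur
  rot[15] = s$opsrotsruuppuru
  rot[16] = $opsrotsruuppurus
Sorted (with $ < everything):
  sorted[0] = $opsrotsruuppurus
  sorted[1] = opsrotsruuppurus$
  sorted[2] = otsruuppurus$opsr
  sorted[3] = ppurus$opsrotsruu
  sorted[4] = psrotsruuppurus$o
  sorted[5] = purus$opsrotsruup
  sorted[6] = rotsruuppurus$ops
  sorted[7] = rus$opsrotsruuppu
  sorted[8] = ruuppurus$opsrots
  sorted[9] = s$opsrotsruuppuru
  sorted[10] = srotsruuppurus$op
  sorted[11] = sruuppurus$opsrot
  sorted[12] = tsruuppurus$opsro
  sorted[13] = uppurus$opsrotsru
  sorted[14] = urus$opsrotsruupp
  sorted[15] = us$opsrotsruuppur
  sorted[16] = uuppurus$opsrotsr
sorted[11] = sruuppurus$opsrot

Answer: sruuppurus$opsrot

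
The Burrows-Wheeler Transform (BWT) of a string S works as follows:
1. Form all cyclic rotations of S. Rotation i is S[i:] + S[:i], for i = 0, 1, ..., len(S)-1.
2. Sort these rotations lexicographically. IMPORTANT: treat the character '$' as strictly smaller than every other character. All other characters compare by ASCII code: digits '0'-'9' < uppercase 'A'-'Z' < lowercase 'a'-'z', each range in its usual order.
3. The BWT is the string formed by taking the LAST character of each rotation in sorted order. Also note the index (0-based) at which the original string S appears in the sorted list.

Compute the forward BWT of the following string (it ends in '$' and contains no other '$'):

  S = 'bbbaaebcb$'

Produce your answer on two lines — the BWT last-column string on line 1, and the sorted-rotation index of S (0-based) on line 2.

All 10 rotations (rotation i = S[i:]+S[:i]):
  rot[0] = bbbaaebcb$
  rot[1] = bbaaebcb$b
  rot[2] = baaebcb$bb
  rot[3] = aaebcb$bbb
  rot[4] = aebcb$bbba
  rot[5] = ebcb$bbbaa
  rot[6] = bcb$bbbaae
  rot[7] = cb$bbbaaeb
  rot[8] = b$bbbaaebc
  rot[9] = $bbbaaebcb
Sorted (with $ < everything):
  sorted[0] = $bbbaaebcb  (last char: 'b')
  sorted[1] = aaebcb$bbb  (last char: 'b')
  sorted[2] = aebcb$bbba  (last char: 'a')
  sorted[3] = b$bbbaaebc  (last char: 'c')
  sorted[4] = baaebcb$bb  (last char: 'b')
  sorted[5] = bbaaebcb$b  (last char: 'b')
  sorted[6] = bbbaaebcb$  (last char: '$')
  sorted[7] = bcb$bbbaae  (last char: 'e')
  sorted[8] = cb$bbbaaeb  (last char: 'b')
  sorted[9] = ebcb$bbbaa  (last char: 'a')
Last column: bbacbb$eba
Original string S is at sorted index 6

Answer: bbacbb$eba
6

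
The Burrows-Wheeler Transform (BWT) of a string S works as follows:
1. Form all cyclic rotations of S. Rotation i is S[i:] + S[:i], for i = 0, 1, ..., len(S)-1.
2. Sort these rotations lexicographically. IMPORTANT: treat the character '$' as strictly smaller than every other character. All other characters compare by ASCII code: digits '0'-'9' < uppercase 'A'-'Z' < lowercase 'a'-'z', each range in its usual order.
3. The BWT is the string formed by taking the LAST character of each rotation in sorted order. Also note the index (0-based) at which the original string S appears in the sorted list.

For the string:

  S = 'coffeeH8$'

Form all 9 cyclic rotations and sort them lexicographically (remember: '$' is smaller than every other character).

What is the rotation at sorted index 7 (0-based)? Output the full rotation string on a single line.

All 9 rotations (rotation i = S[i:]+S[:i]):
  rot[0] = coffeeH8$
  rot[1] = offeeH8$c
  rot[2] = ffeeH8$co
  rot[3] = feeH8$cof
  rot[4] = eeH8$coff
  rot[5] = eH8$coffe
  rot[6] = H8$coffee
  rot[7] = 8$coffeeH
  rot[8] = $coffeeH8
Sorted (with $ < everything):
  sorted[0] = $coffeeH8
  sorted[1] = 8$coffeeH
  sorted[2] = H8$coffee
  sorted[3] = coffeeH8$
  sorted[4] = eH8$coffe
  sorted[5] = eeH8$coff
  sorted[6] = feeH8$cof
  sorted[7] = ffeeH8$co
  sorted[8] = offeeH8$c
sorted[7] = ffeeH8$co

Answer: ffeeH8$co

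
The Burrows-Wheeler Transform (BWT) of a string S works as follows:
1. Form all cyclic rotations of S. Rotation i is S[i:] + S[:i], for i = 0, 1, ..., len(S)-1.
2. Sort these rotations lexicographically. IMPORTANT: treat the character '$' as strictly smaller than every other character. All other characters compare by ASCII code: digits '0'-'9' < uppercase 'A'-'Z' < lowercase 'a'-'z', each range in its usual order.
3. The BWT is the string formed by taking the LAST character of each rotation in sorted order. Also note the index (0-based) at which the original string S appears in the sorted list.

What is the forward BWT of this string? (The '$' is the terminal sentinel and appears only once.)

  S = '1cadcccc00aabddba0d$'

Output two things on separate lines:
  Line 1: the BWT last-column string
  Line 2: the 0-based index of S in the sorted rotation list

Answer: dc0a$b0acdac1ccd0dab
4

Derivation:
All 20 rotations (rotation i = S[i:]+S[:i]):
  rot[0] = 1cadcccc00aabddba0d$
  rot[1] = cadcccc00aabddba0d$1
  rot[2] = adcccc00aabddba0d$1c
  rot[3] = dcccc00aabddba0d$1ca
  rot[4] = cccc00aabddba0d$1cad
  rot[5] = ccc00aabddba0d$1cadc
  rot[6] = cc00aabddba0d$1cadcc
  rot[7] = c00aabddba0d$1cadccc
  rot[8] = 00aabddba0d$1cadcccc
  rot[9] = 0aabddba0d$1cadcccc0
  rot[10] = aabddba0d$1cadcccc00
  rot[11] = abddba0d$1cadcccc00a
  rot[12] = bddba0d$1cadcccc00aa
  rot[13] = ddba0d$1cadcccc00aab
  rot[14] = dba0d$1cadcccc00aabd
  rot[15] = ba0d$1cadcccc00aabdd
  rot[16] = a0d$1cadcccc00aabddb
  rot[17] = 0d$1cadcccc00aabddba
  rot[18] = d$1cadcccc00aabddba0
  rot[19] = $1cadcccc00aabddba0d
Sorted (with $ < everything):
  sorted[0] = $1cadcccc00aabddba0d  (last char: 'd')
  sorted[1] = 00aabddba0d$1cadcccc  (last char: 'c')
  sorted[2] = 0aabddba0d$1cadcccc0  (last char: '0')
  sorted[3] = 0d$1cadcccc00aabddba  (last char: 'a')
  sorted[4] = 1cadcccc00aabddba0d$  (last char: '$')
  sorted[5] = a0d$1cadcccc00aabddb  (last char: 'b')
  sorted[6] = aabddba0d$1cadcccc00  (last char: '0')
  sorted[7] = abddba0d$1cadcccc00a  (last char: 'a')
  sorted[8] = adcccc00aabddba0d$1c  (last char: 'c')
  sorted[9] = ba0d$1cadcccc00aabdd  (last char: 'd')
  sorted[10] = bddba0d$1cadcccc00aa  (last char: 'a')
  sorted[11] = c00aabddba0d$1cadccc  (last char: 'c')
  sorted[12] = cadcccc00aabddba0d$1  (last char: '1')
  sorted[13] = cc00aabddba0d$1cadcc  (last char: 'c')
  sorted[14] = ccc00aabddba0d$1cadc  (last char: 'c')
  sorted[15] = cccc00aabddba0d$1cad  (last char: 'd')
  sorted[16] = d$1cadcccc00aabddba0  (last char: '0')
  sorted[17] = dba0d$1cadcccc00aabd  (last char: 'd')
  sorted[18] = dcccc00aabddba0d$1ca  (last char: 'a')
  sorted[19] = ddba0d$1cadcccc00aab  (last char: 'b')
Last column: dc0a$b0acdac1ccd0dab
Original string S is at sorted index 4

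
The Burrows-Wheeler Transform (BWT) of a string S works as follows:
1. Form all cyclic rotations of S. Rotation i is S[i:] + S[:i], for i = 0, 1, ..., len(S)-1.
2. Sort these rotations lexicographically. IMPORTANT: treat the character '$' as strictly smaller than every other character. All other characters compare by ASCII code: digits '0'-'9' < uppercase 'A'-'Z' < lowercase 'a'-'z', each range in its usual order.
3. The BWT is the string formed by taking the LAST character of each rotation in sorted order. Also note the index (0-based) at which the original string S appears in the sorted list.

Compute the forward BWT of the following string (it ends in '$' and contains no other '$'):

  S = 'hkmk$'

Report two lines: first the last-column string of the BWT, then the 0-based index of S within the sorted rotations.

All 5 rotations (rotation i = S[i:]+S[:i]):
  rot[0] = hkmk$
  rot[1] = kmk$h
  rot[2] = mk$hk
  rot[3] = k$hkm
  rot[4] = $hkmk
Sorted (with $ < everything):
  sorted[0] = $hkmk  (last char: 'k')
  sorted[1] = hkmk$  (last char: '$')
  sorted[2] = k$hkm  (last char: 'm')
  sorted[3] = kmk$h  (last char: 'h')
  sorted[4] = mk$hk  (last char: 'k')
Last column: k$mhk
Original string S is at sorted index 1

Answer: k$mhk
1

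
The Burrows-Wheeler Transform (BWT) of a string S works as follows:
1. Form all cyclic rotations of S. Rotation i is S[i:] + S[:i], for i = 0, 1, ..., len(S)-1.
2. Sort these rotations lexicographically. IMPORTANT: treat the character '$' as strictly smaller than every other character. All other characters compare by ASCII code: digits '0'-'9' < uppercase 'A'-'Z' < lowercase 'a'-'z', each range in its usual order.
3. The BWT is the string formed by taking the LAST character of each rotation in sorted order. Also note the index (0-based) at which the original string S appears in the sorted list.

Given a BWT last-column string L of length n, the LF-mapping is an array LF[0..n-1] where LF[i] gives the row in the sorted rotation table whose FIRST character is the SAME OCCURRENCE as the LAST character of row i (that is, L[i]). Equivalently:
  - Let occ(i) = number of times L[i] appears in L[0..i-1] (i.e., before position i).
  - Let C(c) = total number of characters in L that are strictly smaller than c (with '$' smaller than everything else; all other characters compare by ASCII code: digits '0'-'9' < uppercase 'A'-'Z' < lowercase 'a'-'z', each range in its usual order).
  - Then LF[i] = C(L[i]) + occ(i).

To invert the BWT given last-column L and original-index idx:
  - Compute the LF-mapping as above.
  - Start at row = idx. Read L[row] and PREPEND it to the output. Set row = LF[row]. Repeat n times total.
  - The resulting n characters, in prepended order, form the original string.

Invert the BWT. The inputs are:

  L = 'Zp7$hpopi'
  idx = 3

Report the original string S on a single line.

LF mapping: 2 6 1 0 3 7 5 8 4
Walk LF starting at row 3, prepending L[row]:
  step 1: row=3, L[3]='$', prepend. Next row=LF[3]=0
  step 2: row=0, L[0]='Z', prepend. Next row=LF[0]=2
  step 3: row=2, L[2]='7', prepend. Next row=LF[2]=1
  step 4: row=1, L[1]='p', prepend. Next row=LF[1]=6
  step 5: row=6, L[6]='o', prepend. Next row=LF[6]=5
  step 6: row=5, L[5]='p', prepend. Next row=LF[5]=7
  step 7: row=7, L[7]='p', prepend. Next row=LF[7]=8
  step 8: row=8, L[8]='i', prepend. Next row=LF[8]=4
  step 9: row=4, L[4]='h', prepend. Next row=LF[4]=3
Reversed output: hippop7Z$

Answer: hippop7Z$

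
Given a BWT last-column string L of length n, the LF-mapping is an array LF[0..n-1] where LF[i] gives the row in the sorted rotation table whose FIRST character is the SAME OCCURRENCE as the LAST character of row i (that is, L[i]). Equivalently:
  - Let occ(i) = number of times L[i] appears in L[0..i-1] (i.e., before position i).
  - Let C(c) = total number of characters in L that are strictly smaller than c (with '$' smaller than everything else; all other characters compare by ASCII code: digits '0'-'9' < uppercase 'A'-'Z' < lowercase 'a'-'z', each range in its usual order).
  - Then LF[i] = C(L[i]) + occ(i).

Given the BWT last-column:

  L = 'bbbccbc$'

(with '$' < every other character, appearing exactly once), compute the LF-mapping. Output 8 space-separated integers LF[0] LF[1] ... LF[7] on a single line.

Char counts: '$':1, 'b':4, 'c':3
C (first-col start): C('$')=0, C('b')=1, C('c')=5
L[0]='b': occ=0, LF[0]=C('b')+0=1+0=1
L[1]='b': occ=1, LF[1]=C('b')+1=1+1=2
L[2]='b': occ=2, LF[2]=C('b')+2=1+2=3
L[3]='c': occ=0, LF[3]=C('c')+0=5+0=5
L[4]='c': occ=1, LF[4]=C('c')+1=5+1=6
L[5]='b': occ=3, LF[5]=C('b')+3=1+3=4
L[6]='c': occ=2, LF[6]=C('c')+2=5+2=7
L[7]='$': occ=0, LF[7]=C('$')+0=0+0=0

Answer: 1 2 3 5 6 4 7 0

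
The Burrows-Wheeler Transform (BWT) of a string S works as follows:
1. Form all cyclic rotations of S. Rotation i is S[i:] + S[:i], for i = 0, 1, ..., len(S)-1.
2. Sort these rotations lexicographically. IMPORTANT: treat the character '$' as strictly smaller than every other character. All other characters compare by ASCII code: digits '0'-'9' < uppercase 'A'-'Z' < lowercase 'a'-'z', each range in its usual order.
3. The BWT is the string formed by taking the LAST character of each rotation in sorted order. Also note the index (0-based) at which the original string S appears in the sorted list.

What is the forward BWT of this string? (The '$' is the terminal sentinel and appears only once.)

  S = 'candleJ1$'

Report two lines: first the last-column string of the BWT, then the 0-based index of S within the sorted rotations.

Answer: 1Jec$nlda
4

Derivation:
All 9 rotations (rotation i = S[i:]+S[:i]):
  rot[0] = candleJ1$
  rot[1] = andleJ1$c
  rot[2] = ndleJ1$ca
  rot[3] = dleJ1$can
  rot[4] = leJ1$cand
  rot[5] = eJ1$candl
  rot[6] = J1$candle
  rot[7] = 1$candleJ
  rot[8] = $candleJ1
Sorted (with $ < everything):
  sorted[0] = $candleJ1  (last char: '1')
  sorted[1] = 1$candleJ  (last char: 'J')
  sorted[2] = J1$candle  (last char: 'e')
  sorted[3] = andleJ1$c  (last char: 'c')
  sorted[4] = candleJ1$  (last char: '$')
  sorted[5] = dleJ1$can  (last char: 'n')
  sorted[6] = eJ1$candl  (last char: 'l')
  sorted[7] = leJ1$cand  (last char: 'd')
  sorted[8] = ndleJ1$ca  (last char: 'a')
Last column: 1Jec$nlda
Original string S is at sorted index 4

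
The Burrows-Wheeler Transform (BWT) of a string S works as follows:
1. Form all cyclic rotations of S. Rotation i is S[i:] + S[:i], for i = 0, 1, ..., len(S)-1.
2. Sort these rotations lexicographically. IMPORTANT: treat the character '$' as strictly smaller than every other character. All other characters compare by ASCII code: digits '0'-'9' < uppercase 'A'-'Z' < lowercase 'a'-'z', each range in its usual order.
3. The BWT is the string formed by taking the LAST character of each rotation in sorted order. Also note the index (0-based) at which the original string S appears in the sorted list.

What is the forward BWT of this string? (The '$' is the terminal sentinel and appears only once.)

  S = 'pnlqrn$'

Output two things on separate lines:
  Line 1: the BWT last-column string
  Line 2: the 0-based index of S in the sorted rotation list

All 7 rotations (rotation i = S[i:]+S[:i]):
  rot[0] = pnlqrn$
  rot[1] = nlqrn$p
  rot[2] = lqrn$pn
  rot[3] = qrn$pnl
  rot[4] = rn$pnlq
  rot[5] = n$pnlqr
  rot[6] = $pnlqrn
Sorted (with $ < everything):
  sorted[0] = $pnlqrn  (last char: 'n')
  sorted[1] = lqrn$pn  (last char: 'n')
  sorted[2] = n$pnlqr  (last char: 'r')
  sorted[3] = nlqrn$p  (last char: 'p')
  sorted[4] = pnlqrn$  (last char: '$')
  sorted[5] = qrn$pnl  (last char: 'l')
  sorted[6] = rn$pnlq  (last char: 'q')
Last column: nnrp$lq
Original string S is at sorted index 4

Answer: nnrp$lq
4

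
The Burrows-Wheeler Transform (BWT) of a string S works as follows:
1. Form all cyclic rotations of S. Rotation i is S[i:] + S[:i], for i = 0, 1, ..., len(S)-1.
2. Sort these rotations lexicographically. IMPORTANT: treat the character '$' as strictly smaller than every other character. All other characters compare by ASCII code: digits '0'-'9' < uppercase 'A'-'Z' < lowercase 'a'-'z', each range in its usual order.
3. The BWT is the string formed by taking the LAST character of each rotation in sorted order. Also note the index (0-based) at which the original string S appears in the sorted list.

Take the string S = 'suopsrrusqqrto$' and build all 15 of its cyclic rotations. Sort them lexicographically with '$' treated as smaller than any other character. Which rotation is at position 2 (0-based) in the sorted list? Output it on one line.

All 15 rotations (rotation i = S[i:]+S[:i]):
  rot[0] = suopsrrusqqrto$
  rot[1] = uopsrrusqqrto$s
  rot[2] = opsrrusqqrto$su
  rot[3] = psrrusqqrto$suo
  rot[4] = srrusqqrto$suop
  rot[5] = rrusqqrto$suops
  rot[6] = rusqqrto$suopsr
  rot[7] = usqqrto$suopsrr
  rot[8] = sqqrto$suopsrru
  rot[9] = qqrto$suopsrrus
  rot[10] = qrto$suopsrrusq
  rot[11] = rto$suopsrrusqq
  rot[12] = to$suopsrrusqqr
  rot[13] = o$suopsrrusqqrt
  rot[14] = $suopsrrusqqrto
Sorted (with $ < everything):
  sorted[0] = $suopsrrusqqrto
  sorted[1] = o$suopsrrusqqrt
  sorted[2] = opsrrusqqrto$su
  sorted[3] = psrrusqqrto$suo
  sorted[4] = qqrto$suopsrrus
  sorted[5] = qrto$suopsrrusq
  sorted[6] = rrusqqrto$suops
  sorted[7] = rto$suopsrrusqq
  sorted[8] = rusqqrto$suopsr
  sorted[9] = sqqrto$suopsrru
  sorted[10] = srrusqqrto$suop
  sorted[11] = suopsrrusqqrto$
  sorted[12] = to$suopsrrusqqr
  sorted[13] = uopsrrusqqrto$s
  sorted[14] = usqqrto$suopsrr
sorted[2] = opsrrusqqrto$su

Answer: opsrrusqqrto$su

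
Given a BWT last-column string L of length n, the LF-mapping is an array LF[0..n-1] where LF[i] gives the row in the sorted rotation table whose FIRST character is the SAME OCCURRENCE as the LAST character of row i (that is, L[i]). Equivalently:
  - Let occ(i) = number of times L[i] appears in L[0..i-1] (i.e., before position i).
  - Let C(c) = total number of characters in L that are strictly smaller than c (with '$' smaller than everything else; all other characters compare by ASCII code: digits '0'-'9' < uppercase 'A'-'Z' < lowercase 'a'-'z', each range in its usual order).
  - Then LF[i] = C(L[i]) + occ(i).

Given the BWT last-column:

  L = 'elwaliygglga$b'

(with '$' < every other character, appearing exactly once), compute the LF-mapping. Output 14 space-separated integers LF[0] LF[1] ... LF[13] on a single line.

Char counts: '$':1, 'a':2, 'b':1, 'e':1, 'g':3, 'i':1, 'l':3, 'w':1, 'y':1
C (first-col start): C('$')=0, C('a')=1, C('b')=3, C('e')=4, C('g')=5, C('i')=8, C('l')=9, C('w')=12, C('y')=13
L[0]='e': occ=0, LF[0]=C('e')+0=4+0=4
L[1]='l': occ=0, LF[1]=C('l')+0=9+0=9
L[2]='w': occ=0, LF[2]=C('w')+0=12+0=12
L[3]='a': occ=0, LF[3]=C('a')+0=1+0=1
L[4]='l': occ=1, LF[4]=C('l')+1=9+1=10
L[5]='i': occ=0, LF[5]=C('i')+0=8+0=8
L[6]='y': occ=0, LF[6]=C('y')+0=13+0=13
L[7]='g': occ=0, LF[7]=C('g')+0=5+0=5
L[8]='g': occ=1, LF[8]=C('g')+1=5+1=6
L[9]='l': occ=2, LF[9]=C('l')+2=9+2=11
L[10]='g': occ=2, LF[10]=C('g')+2=5+2=7
L[11]='a': occ=1, LF[11]=C('a')+1=1+1=2
L[12]='$': occ=0, LF[12]=C('$')+0=0+0=0
L[13]='b': occ=0, LF[13]=C('b')+0=3+0=3

Answer: 4 9 12 1 10 8 13 5 6 11 7 2 0 3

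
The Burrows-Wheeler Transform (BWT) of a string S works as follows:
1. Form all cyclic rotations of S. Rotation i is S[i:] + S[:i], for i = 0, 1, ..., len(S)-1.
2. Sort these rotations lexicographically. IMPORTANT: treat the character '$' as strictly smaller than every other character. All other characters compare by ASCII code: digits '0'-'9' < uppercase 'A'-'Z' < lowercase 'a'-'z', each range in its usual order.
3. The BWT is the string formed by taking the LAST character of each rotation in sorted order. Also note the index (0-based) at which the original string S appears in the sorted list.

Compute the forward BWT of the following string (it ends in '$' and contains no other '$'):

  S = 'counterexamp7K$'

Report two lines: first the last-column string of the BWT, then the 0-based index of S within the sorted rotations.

All 15 rotations (rotation i = S[i:]+S[:i]):
  rot[0] = counterexamp7K$
  rot[1] = ounterexamp7K$c
  rot[2] = unterexamp7K$co
  rot[3] = nterexamp7K$cou
  rot[4] = terexamp7K$coun
  rot[5] = erexamp7K$count
  rot[6] = rexamp7K$counte
  rot[7] = examp7K$counter
  rot[8] = xamp7K$countere
  rot[9] = amp7K$counterex
  rot[10] = mp7K$counterexa
  rot[11] = p7K$counterexam
  rot[12] = 7K$counterexamp
  rot[13] = K$counterexamp7
  rot[14] = $counterexamp7K
Sorted (with $ < everything):
  sorted[0] = $counterexamp7K  (last char: 'K')
  sorted[1] = 7K$counterexamp  (last char: 'p')
  sorted[2] = K$counterexamp7  (last char: '7')
  sorted[3] = amp7K$counterex  (last char: 'x')
  sorted[4] = counterexamp7K$  (last char: '$')
  sorted[5] = erexamp7K$count  (last char: 't')
  sorted[6] = examp7K$counter  (last char: 'r')
  sorted[7] = mp7K$counterexa  (last char: 'a')
  sorted[8] = nterexamp7K$cou  (last char: 'u')
  sorted[9] = ounterexamp7K$c  (last char: 'c')
  sorted[10] = p7K$counterexam  (last char: 'm')
  sorted[11] = rexamp7K$counte  (last char: 'e')
  sorted[12] = terexamp7K$coun  (last char: 'n')
  sorted[13] = unterexamp7K$co  (last char: 'o')
  sorted[14] = xamp7K$countere  (last char: 'e')
Last column: Kp7x$traucmenoe
Original string S is at sorted index 4

Answer: Kp7x$traucmenoe
4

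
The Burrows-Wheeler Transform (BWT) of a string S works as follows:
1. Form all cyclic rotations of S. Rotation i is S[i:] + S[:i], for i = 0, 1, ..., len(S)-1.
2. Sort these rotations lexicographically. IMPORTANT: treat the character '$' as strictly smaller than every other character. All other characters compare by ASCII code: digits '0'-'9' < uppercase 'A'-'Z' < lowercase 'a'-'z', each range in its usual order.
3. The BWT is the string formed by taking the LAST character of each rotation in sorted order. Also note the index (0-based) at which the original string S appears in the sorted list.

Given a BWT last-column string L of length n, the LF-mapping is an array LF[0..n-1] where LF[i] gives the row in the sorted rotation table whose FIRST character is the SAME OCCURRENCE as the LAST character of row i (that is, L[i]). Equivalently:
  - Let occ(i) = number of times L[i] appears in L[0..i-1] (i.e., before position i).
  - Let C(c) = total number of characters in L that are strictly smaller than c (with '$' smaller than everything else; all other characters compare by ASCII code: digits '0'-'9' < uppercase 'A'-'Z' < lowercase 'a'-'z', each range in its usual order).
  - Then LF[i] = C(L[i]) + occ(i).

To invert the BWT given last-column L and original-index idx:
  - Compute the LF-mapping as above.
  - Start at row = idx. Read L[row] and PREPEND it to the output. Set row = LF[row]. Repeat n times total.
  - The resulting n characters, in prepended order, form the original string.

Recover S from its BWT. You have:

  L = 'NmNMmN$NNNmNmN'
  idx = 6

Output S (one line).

LF mapping: 2 10 3 1 11 4 0 5 6 7 12 8 13 9
Walk LF starting at row 6, prepending L[row]:
  step 1: row=6, L[6]='$', prepend. Next row=LF[6]=0
  step 2: row=0, L[0]='N', prepend. Next row=LF[0]=2
  step 3: row=2, L[2]='N', prepend. Next row=LF[2]=3
  step 4: row=3, L[3]='M', prepend. Next row=LF[3]=1
  step 5: row=1, L[1]='m', prepend. Next row=LF[1]=10
  step 6: row=10, L[10]='m', prepend. Next row=LF[10]=12
  step 7: row=12, L[12]='m', prepend. Next row=LF[12]=13
  step 8: row=13, L[13]='N', prepend. Next row=LF[13]=9
  step 9: row=9, L[9]='N', prepend. Next row=LF[9]=7
  step 10: row=7, L[7]='N', prepend. Next row=LF[7]=5
  step 11: row=5, L[5]='N', prepend. Next row=LF[5]=4
  step 12: row=4, L[4]='m', prepend. Next row=LF[4]=11
  step 13: row=11, L[11]='N', prepend. Next row=LF[11]=8
  step 14: row=8, L[8]='N', prepend. Next row=LF[8]=6
Reversed output: NNmNNNNmmmMNN$

Answer: NNmNNNNmmmMNN$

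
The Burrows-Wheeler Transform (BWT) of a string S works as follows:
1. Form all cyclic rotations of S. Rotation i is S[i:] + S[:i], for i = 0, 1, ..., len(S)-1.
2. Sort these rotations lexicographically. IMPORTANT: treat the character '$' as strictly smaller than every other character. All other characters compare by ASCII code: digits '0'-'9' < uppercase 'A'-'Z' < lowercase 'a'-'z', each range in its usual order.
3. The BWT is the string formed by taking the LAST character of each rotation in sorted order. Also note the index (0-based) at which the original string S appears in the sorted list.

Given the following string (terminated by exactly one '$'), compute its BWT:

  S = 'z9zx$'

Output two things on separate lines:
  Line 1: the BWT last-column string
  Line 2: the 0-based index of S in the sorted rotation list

Answer: xzz$9
3

Derivation:
All 5 rotations (rotation i = S[i:]+S[:i]):
  rot[0] = z9zx$
  rot[1] = 9zx$z
  rot[2] = zx$z9
  rot[3] = x$z9z
  rot[4] = $z9zx
Sorted (with $ < everything):
  sorted[0] = $z9zx  (last char: 'x')
  sorted[1] = 9zx$z  (last char: 'z')
  sorted[2] = x$z9z  (last char: 'z')
  sorted[3] = z9zx$  (last char: '$')
  sorted[4] = zx$z9  (last char: '9')
Last column: xzz$9
Original string S is at sorted index 3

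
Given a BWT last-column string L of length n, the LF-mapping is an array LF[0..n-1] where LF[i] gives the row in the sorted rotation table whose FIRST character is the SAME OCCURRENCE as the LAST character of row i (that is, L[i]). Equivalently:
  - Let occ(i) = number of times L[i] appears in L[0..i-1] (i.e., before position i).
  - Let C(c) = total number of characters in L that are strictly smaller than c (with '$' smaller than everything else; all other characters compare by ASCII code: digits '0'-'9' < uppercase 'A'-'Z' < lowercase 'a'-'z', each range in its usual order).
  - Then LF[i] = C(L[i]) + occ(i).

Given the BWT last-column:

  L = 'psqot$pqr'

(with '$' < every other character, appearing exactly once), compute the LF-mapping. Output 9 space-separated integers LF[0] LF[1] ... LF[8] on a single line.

Char counts: '$':1, 'o':1, 'p':2, 'q':2, 'r':1, 's':1, 't':1
C (first-col start): C('$')=0, C('o')=1, C('p')=2, C('q')=4, C('r')=6, C('s')=7, C('t')=8
L[0]='p': occ=0, LF[0]=C('p')+0=2+0=2
L[1]='s': occ=0, LF[1]=C('s')+0=7+0=7
L[2]='q': occ=0, LF[2]=C('q')+0=4+0=4
L[3]='o': occ=0, LF[3]=C('o')+0=1+0=1
L[4]='t': occ=0, LF[4]=C('t')+0=8+0=8
L[5]='$': occ=0, LF[5]=C('$')+0=0+0=0
L[6]='p': occ=1, LF[6]=C('p')+1=2+1=3
L[7]='q': occ=1, LF[7]=C('q')+1=4+1=5
L[8]='r': occ=0, LF[8]=C('r')+0=6+0=6

Answer: 2 7 4 1 8 0 3 5 6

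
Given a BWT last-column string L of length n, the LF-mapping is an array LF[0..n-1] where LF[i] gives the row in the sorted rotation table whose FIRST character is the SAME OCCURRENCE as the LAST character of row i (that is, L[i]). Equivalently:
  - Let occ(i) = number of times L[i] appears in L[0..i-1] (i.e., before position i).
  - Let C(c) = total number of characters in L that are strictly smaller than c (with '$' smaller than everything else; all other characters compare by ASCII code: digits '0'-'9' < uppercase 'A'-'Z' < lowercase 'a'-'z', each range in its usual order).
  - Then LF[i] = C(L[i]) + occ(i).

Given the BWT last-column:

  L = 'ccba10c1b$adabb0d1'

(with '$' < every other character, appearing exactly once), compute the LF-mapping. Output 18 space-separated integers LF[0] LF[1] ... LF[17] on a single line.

Answer: 13 14 9 6 3 1 15 4 10 0 7 16 8 11 12 2 17 5

Derivation:
Char counts: '$':1, '0':2, '1':3, 'a':3, 'b':4, 'c':3, 'd':2
C (first-col start): C('$')=0, C('0')=1, C('1')=3, C('a')=6, C('b')=9, C('c')=13, C('d')=16
L[0]='c': occ=0, LF[0]=C('c')+0=13+0=13
L[1]='c': occ=1, LF[1]=C('c')+1=13+1=14
L[2]='b': occ=0, LF[2]=C('b')+0=9+0=9
L[3]='a': occ=0, LF[3]=C('a')+0=6+0=6
L[4]='1': occ=0, LF[4]=C('1')+0=3+0=3
L[5]='0': occ=0, LF[5]=C('0')+0=1+0=1
L[6]='c': occ=2, LF[6]=C('c')+2=13+2=15
L[7]='1': occ=1, LF[7]=C('1')+1=3+1=4
L[8]='b': occ=1, LF[8]=C('b')+1=9+1=10
L[9]='$': occ=0, LF[9]=C('$')+0=0+0=0
L[10]='a': occ=1, LF[10]=C('a')+1=6+1=7
L[11]='d': occ=0, LF[11]=C('d')+0=16+0=16
L[12]='a': occ=2, LF[12]=C('a')+2=6+2=8
L[13]='b': occ=2, LF[13]=C('b')+2=9+2=11
L[14]='b': occ=3, LF[14]=C('b')+3=9+3=12
L[15]='0': occ=1, LF[15]=C('0')+1=1+1=2
L[16]='d': occ=1, LF[16]=C('d')+1=16+1=17
L[17]='1': occ=2, LF[17]=C('1')+2=3+2=5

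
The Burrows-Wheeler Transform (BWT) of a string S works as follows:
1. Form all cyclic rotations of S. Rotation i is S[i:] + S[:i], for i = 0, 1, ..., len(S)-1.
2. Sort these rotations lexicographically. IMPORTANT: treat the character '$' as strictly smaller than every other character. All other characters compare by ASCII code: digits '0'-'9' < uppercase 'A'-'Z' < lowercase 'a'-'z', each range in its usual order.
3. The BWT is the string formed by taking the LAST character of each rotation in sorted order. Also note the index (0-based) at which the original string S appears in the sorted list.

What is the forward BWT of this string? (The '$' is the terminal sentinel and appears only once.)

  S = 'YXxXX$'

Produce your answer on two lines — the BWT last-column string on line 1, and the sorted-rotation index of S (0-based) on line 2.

All 6 rotations (rotation i = S[i:]+S[:i]):
  rot[0] = YXxXX$
  rot[1] = XxXX$Y
  rot[2] = xXX$YX
  rot[3] = XX$YXx
  rot[4] = X$YXxX
  rot[5] = $YXxXX
Sorted (with $ < everything):
  sorted[0] = $YXxXX  (last char: 'X')
  sorted[1] = X$YXxX  (last char: 'X')
  sorted[2] = XX$YXx  (last char: 'x')
  sorted[3] = XxXX$Y  (last char: 'Y')
  sorted[4] = YXxXX$  (last char: '$')
  sorted[5] = xXX$YX  (last char: 'X')
Last column: XXxY$X
Original string S is at sorted index 4

Answer: XXxY$X
4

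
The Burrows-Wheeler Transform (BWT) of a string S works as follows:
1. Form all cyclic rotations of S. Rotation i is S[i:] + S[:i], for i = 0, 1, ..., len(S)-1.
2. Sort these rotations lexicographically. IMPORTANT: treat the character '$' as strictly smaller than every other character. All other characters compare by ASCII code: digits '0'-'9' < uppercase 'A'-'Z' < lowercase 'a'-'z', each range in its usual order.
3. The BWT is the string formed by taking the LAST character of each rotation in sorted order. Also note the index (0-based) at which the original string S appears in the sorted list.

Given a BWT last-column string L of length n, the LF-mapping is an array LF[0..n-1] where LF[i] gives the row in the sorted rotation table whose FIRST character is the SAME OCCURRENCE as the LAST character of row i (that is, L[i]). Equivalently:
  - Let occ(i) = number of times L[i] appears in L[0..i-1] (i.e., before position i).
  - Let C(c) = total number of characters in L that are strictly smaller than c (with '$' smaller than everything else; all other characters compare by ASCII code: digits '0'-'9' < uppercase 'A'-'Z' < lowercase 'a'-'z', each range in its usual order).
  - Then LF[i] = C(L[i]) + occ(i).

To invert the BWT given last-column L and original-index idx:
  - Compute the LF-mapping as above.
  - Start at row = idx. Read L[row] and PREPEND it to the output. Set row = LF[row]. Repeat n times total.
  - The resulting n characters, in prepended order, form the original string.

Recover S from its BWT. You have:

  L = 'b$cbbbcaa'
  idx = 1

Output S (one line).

LF mapping: 3 0 7 4 5 6 8 1 2
Walk LF starting at row 1, prepending L[row]:
  step 1: row=1, L[1]='$', prepend. Next row=LF[1]=0
  step 2: row=0, L[0]='b', prepend. Next row=LF[0]=3
  step 3: row=3, L[3]='b', prepend. Next row=LF[3]=4
  step 4: row=4, L[4]='b', prepend. Next row=LF[4]=5
  step 5: row=5, L[5]='b', prepend. Next row=LF[5]=6
  step 6: row=6, L[6]='c', prepend. Next row=LF[6]=8
  step 7: row=8, L[8]='a', prepend. Next row=LF[8]=2
  step 8: row=2, L[2]='c', prepend. Next row=LF[2]=7
  step 9: row=7, L[7]='a', prepend. Next row=LF[7]=1
Reversed output: acacbbbb$

Answer: acacbbbb$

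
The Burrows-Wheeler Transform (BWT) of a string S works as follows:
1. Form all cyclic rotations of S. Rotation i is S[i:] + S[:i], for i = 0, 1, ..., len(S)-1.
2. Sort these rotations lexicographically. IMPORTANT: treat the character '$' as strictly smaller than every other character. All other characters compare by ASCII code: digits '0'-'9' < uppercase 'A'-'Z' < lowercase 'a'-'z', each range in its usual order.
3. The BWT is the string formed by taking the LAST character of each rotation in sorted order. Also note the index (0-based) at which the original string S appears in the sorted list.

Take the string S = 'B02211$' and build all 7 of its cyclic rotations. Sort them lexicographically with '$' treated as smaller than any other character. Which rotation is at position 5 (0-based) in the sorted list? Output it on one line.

Answer: 2211$B0

Derivation:
All 7 rotations (rotation i = S[i:]+S[:i]):
  rot[0] = B02211$
  rot[1] = 02211$B
  rot[2] = 2211$B0
  rot[3] = 211$B02
  rot[4] = 11$B022
  rot[5] = 1$B0221
  rot[6] = $B02211
Sorted (with $ < everything):
  sorted[0] = $B02211
  sorted[1] = 02211$B
  sorted[2] = 1$B0221
  sorted[3] = 11$B022
  sorted[4] = 211$B02
  sorted[5] = 2211$B0
  sorted[6] = B02211$
sorted[5] = 2211$B0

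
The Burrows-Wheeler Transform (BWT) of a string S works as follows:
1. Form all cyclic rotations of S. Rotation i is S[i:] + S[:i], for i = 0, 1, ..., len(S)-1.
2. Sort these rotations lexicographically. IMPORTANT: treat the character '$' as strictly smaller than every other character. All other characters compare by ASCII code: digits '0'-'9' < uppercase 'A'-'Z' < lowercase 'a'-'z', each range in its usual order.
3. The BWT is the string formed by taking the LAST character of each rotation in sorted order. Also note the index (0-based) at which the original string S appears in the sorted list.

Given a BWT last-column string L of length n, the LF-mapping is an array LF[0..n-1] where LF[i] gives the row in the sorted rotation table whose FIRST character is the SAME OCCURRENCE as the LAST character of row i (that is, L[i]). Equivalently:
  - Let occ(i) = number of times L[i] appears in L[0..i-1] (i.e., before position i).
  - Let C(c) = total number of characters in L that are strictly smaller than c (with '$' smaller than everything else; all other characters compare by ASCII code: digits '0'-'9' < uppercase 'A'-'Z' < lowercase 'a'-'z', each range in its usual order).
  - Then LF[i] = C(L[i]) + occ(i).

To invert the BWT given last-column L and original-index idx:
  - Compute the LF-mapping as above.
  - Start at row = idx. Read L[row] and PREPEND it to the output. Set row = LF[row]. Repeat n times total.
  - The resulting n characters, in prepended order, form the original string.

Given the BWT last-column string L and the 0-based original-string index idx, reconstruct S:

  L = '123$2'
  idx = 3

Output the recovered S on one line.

Answer: 2321$

Derivation:
LF mapping: 1 2 4 0 3
Walk LF starting at row 3, prepending L[row]:
  step 1: row=3, L[3]='$', prepend. Next row=LF[3]=0
  step 2: row=0, L[0]='1', prepend. Next row=LF[0]=1
  step 3: row=1, L[1]='2', prepend. Next row=LF[1]=2
  step 4: row=2, L[2]='3', prepend. Next row=LF[2]=4
  step 5: row=4, L[4]='2', prepend. Next row=LF[4]=3
Reversed output: 2321$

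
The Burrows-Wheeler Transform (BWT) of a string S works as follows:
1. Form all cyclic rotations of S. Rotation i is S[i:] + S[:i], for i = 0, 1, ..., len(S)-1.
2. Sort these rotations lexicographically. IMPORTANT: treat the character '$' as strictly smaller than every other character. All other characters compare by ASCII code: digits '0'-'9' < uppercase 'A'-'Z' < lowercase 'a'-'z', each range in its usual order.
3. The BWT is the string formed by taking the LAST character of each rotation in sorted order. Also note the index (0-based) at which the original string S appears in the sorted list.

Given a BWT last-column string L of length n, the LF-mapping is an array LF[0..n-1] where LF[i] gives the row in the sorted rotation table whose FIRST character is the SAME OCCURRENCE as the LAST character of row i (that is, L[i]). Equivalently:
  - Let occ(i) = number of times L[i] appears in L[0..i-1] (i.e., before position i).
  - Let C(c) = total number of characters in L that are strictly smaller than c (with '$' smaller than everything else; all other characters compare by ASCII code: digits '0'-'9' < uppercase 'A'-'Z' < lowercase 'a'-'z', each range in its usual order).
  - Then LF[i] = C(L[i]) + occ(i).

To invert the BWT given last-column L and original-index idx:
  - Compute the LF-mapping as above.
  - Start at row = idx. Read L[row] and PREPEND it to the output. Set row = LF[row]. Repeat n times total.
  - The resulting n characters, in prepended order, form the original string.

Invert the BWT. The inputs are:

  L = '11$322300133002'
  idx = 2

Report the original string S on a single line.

Answer: 02032330310121$

Derivation:
LF mapping: 5 6 0 11 8 9 12 1 2 7 13 14 3 4 10
Walk LF starting at row 2, prepending L[row]:
  step 1: row=2, L[2]='$', prepend. Next row=LF[2]=0
  step 2: row=0, L[0]='1', prepend. Next row=LF[0]=5
  step 3: row=5, L[5]='2', prepend. Next row=LF[5]=9
  step 4: row=9, L[9]='1', prepend. Next row=LF[9]=7
  step 5: row=7, L[7]='0', prepend. Next row=LF[7]=1
  step 6: row=1, L[1]='1', prepend. Next row=LF[1]=6
  step 7: row=6, L[6]='3', prepend. Next row=LF[6]=12
  step 8: row=12, L[12]='0', prepend. Next row=LF[12]=3
  step 9: row=3, L[3]='3', prepend. Next row=LF[3]=11
  step 10: row=11, L[11]='3', prepend. Next row=LF[11]=14
  step 11: row=14, L[14]='2', prepend. Next row=LF[14]=10
  step 12: row=10, L[10]='3', prepend. Next row=LF[10]=13
  step 13: row=13, L[13]='0', prepend. Next row=LF[13]=4
  step 14: row=4, L[4]='2', prepend. Next row=LF[4]=8
  step 15: row=8, L[8]='0', prepend. Next row=LF[8]=2
Reversed output: 02032330310121$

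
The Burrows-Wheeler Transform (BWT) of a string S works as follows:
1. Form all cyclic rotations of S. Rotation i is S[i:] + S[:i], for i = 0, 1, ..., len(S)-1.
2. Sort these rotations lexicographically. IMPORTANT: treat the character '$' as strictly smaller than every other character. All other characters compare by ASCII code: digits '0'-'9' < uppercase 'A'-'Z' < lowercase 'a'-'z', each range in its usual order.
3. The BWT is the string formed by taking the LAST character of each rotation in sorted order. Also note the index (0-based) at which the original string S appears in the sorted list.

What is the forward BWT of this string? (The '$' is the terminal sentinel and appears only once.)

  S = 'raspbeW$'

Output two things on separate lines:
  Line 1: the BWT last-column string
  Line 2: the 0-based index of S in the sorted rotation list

Answer: Werpbs$a
6

Derivation:
All 8 rotations (rotation i = S[i:]+S[:i]):
  rot[0] = raspbeW$
  rot[1] = aspbeW$r
  rot[2] = spbeW$ra
  rot[3] = pbeW$ras
  rot[4] = beW$rasp
  rot[5] = eW$raspb
  rot[6] = W$raspbe
  rot[7] = $raspbeW
Sorted (with $ < everything):
  sorted[0] = $raspbeW  (last char: 'W')
  sorted[1] = W$raspbe  (last char: 'e')
  sorted[2] = aspbeW$r  (last char: 'r')
  sorted[3] = beW$rasp  (last char: 'p')
  sorted[4] = eW$raspb  (last char: 'b')
  sorted[5] = pbeW$ras  (last char: 's')
  sorted[6] = raspbeW$  (last char: '$')
  sorted[7] = spbeW$ra  (last char: 'a')
Last column: Werpbs$a
Original string S is at sorted index 6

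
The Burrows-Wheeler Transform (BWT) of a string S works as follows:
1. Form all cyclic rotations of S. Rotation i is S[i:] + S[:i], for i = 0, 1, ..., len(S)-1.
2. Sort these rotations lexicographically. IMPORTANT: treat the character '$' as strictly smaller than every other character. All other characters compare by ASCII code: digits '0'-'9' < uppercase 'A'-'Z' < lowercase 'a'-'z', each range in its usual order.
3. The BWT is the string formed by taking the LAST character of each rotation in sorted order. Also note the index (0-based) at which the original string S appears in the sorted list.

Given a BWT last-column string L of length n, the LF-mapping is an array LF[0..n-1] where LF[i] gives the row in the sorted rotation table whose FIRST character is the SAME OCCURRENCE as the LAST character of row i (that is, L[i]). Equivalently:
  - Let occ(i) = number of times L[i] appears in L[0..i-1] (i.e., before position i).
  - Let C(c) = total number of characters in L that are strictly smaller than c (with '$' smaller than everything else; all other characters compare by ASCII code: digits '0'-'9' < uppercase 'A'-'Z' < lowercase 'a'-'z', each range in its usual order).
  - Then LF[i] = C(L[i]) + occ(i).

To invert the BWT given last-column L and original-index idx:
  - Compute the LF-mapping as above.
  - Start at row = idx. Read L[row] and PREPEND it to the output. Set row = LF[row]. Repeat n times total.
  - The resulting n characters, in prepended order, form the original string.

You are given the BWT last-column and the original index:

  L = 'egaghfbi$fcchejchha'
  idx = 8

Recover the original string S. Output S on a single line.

Answer: ehcffcgaajhgbchhie$

Derivation:
LF mapping: 7 11 1 12 13 9 3 17 0 10 4 5 14 8 18 6 15 16 2
Walk LF starting at row 8, prepending L[row]:
  step 1: row=8, L[8]='$', prepend. Next row=LF[8]=0
  step 2: row=0, L[0]='e', prepend. Next row=LF[0]=7
  step 3: row=7, L[7]='i', prepend. Next row=LF[7]=17
  step 4: row=17, L[17]='h', prepend. Next row=LF[17]=16
  step 5: row=16, L[16]='h', prepend. Next row=LF[16]=15
  step 6: row=15, L[15]='c', prepend. Next row=LF[15]=6
  step 7: row=6, L[6]='b', prepend. Next row=LF[6]=3
  step 8: row=3, L[3]='g', prepend. Next row=LF[3]=12
  step 9: row=12, L[12]='h', prepend. Next row=LF[12]=14
  step 10: row=14, L[14]='j', prepend. Next row=LF[14]=18
  step 11: row=18, L[18]='a', prepend. Next row=LF[18]=2
  step 12: row=2, L[2]='a', prepend. Next row=LF[2]=1
  step 13: row=1, L[1]='g', prepend. Next row=LF[1]=11
  step 14: row=11, L[11]='c', prepend. Next row=LF[11]=5
  step 15: row=5, L[5]='f', prepend. Next row=LF[5]=9
  step 16: row=9, L[9]='f', prepend. Next row=LF[9]=10
  step 17: row=10, L[10]='c', prepend. Next row=LF[10]=4
  step 18: row=4, L[4]='h', prepend. Next row=LF[4]=13
  step 19: row=13, L[13]='e', prepend. Next row=LF[13]=8
Reversed output: ehcffcgaajhgbchhie$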